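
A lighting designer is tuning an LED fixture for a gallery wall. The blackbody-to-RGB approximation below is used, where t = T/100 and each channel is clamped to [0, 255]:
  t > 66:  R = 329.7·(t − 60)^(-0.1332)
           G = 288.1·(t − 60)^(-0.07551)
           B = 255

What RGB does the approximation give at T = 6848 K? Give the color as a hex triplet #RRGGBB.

#F8F5FF

t = 6848/100 = 68.48; the t > 66 branch applies.
R = 329.7·(68.48 − 60)^(-0.1332) = 329.7·8.48^(-0.1332) = 329.7·0.75221 = 248.003.
G = 288.1·(68.48 − 60)^(-0.07551) = 288.1·8.48^(-0.07551) = 288.1·0.85094 = 245.155.
B = 255 by definition for t > 66.
Rounded: (248, 245, 255).
In hex: #F8F5FF.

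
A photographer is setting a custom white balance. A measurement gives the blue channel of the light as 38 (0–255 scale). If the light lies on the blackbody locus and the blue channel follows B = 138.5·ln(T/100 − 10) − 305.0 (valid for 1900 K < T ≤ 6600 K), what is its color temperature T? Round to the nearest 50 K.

ln(t − 10) = (38 + 305.0) / 138.5 = 2.4765.
t − 10 = e^2.4765 = 11.900, so t = 21.900.
T = 100·t = 2190 K → 2200 K to the nearest 50 K.

2200 K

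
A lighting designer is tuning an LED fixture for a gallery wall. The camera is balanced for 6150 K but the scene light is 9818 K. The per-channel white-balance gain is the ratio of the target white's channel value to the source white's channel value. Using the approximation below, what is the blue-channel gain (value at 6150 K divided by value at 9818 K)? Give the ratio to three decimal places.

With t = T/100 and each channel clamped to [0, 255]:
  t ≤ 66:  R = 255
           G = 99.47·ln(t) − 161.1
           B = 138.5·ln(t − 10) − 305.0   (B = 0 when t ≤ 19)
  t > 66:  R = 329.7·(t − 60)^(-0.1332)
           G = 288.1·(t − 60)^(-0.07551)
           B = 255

0.945

At 9818 K (t = 98.18):
  B = 255 by definition for t > 66.
At 6150 K (t = 61.5):
  B = 138.5·ln(61.5 − 10) − 305.0 = 138.5·ln 51.5 − 305.0 = 138.5·3.9416 − 305.0 = 240.909.
Gain = 240.909 / 255.000 = 0.9447 → 0.945.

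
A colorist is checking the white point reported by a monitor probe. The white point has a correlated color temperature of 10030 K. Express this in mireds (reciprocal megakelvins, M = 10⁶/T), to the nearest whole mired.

100 mireds

M = 10⁶ / 10030 = 99.701 → 100 mireds.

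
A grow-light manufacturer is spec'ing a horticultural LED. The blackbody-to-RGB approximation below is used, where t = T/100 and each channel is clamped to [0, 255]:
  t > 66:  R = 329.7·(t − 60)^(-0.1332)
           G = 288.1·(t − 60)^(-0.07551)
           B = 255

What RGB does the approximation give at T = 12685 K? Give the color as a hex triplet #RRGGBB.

t = 12685/100 = 126.85; the t > 66 branch applies.
R = 329.7·(126.85 − 60)^(-0.1332) = 329.7·66.85^(-0.1332) = 329.7·0.57134 = 188.372.
G = 288.1·(126.85 − 60)^(-0.07551) = 288.1·66.85^(-0.07551) = 288.1·0.72809 = 209.763.
B = 255 by definition for t > 66.
Rounded: (188, 210, 255).
In hex: #BCD2FF.

#BCD2FF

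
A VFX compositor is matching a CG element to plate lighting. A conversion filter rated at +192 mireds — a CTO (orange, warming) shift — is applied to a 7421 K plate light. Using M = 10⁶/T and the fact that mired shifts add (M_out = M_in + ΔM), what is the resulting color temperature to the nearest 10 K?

M_in = 10⁶/7421 = 134.75 mireds.
M_out = 134.75 + (+192) = 326.75 mireds.
T_out = 10⁶/326.75 = 3060.4 K → 3060 K.

3060 K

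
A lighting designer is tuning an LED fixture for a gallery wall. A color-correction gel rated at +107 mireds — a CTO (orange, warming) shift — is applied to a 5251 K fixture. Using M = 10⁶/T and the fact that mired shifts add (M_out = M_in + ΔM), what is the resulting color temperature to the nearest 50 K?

3350 K

M_in = 10⁶/5251 = 190.44 mireds.
M_out = 190.44 + (+107) = 297.44 mireds.
T_out = 10⁶/297.44 = 3362.0 K → 3350 K.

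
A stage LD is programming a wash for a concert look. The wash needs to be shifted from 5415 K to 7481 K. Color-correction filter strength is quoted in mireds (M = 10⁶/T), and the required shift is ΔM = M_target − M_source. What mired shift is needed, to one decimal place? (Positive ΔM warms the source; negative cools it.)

-51.0 mireds

M_source = 10⁶/5415 = 184.672; M_target = 10⁶/7481 = 133.672.
ΔM = 133.672 − 184.672 = -51.000 → -51.0 mireds, a cooling shift.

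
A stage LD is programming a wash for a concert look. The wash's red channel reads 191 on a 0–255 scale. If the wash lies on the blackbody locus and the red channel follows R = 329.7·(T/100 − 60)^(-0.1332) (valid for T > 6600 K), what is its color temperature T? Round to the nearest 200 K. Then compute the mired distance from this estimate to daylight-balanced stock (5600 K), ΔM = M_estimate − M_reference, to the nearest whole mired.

-95 mireds

(t − 60)^(-0.1332) = 191/329.7 = 0.57931.
t − 60 = 0.57931^(1/-0.1332) = 0.57931^(-7.508) = 60.245, so t = 120.245.
T = 100·t = 12025 K → 12000 K to the nearest 200 K.
M_estimate = 10⁶/12000 = 83.33; M_reference = 10⁶/5600 = 178.57.
ΔM = 83.33 − 178.57 = -95.24 → -95 mireds.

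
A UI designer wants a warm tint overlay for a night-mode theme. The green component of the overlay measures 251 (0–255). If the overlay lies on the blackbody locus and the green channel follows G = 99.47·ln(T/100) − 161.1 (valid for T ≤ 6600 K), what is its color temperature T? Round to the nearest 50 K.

6300 K

ln t = (251 + 161.1) / 99.47 = 4.1430.
t = e^4.1430 = 62.989.
T = 100·t = 6299 K → 6300 K to the nearest 50 K.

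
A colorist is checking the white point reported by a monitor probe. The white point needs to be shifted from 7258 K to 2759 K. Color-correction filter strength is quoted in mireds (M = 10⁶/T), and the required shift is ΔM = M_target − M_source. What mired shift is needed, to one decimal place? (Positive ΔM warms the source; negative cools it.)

+224.7 mireds

M_source = 10⁶/7258 = 137.779; M_target = 10⁶/2759 = 362.450.
ΔM = 362.450 − 137.779 = 224.671 → +224.7 mireds, a warming shift.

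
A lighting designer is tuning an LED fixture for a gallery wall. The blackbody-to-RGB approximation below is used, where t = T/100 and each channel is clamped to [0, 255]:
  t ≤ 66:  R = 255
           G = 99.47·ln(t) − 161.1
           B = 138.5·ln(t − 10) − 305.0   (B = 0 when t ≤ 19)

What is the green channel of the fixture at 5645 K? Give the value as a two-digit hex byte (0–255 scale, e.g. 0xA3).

0xF0

t = 5645/100 = 56.45; the t ≤ 66 branch applies.
G = 99.47·ln 56.45 − 161.1 = 99.47·4.0334 − 161.1 = 240.098.
Rounded: 240; in hex, 0xF0.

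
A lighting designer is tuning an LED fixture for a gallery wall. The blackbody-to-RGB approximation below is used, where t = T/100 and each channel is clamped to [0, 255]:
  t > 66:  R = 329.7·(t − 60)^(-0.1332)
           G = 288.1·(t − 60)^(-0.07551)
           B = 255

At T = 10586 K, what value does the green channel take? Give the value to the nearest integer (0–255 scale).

216

t = 10586/100 = 105.86; the t > 66 branch applies.
G = 288.1·(105.86 − 60)^(-0.07551) = 288.1·45.86^(-0.07551) = 288.1·0.74911 = 215.818.
Rounded: 216.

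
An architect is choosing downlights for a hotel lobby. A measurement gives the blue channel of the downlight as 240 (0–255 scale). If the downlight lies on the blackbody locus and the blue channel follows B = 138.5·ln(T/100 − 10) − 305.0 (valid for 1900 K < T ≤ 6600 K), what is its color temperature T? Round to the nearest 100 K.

ln(t − 10) = (240 + 305.0) / 138.5 = 3.9350.
t − 10 = e^3.9350 = 51.163, so t = 61.163.
T = 100·t = 6116 K → 6100 K to the nearest 100 K.

6100 K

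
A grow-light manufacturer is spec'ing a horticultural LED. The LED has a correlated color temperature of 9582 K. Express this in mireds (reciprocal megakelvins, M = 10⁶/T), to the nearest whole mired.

M = 10⁶ / 9582 = 104.362 → 104 mireds.

104 mireds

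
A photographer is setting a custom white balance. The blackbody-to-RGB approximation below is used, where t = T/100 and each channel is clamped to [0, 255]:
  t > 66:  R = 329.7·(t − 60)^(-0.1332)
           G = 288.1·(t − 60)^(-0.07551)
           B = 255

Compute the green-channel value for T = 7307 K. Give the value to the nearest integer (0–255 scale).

t = 7307/100 = 73.07; the t > 66 branch applies.
G = 288.1·(73.07 − 60)^(-0.07551) = 288.1·13.07^(-0.07551) = 288.1·0.82359 = 237.276.
Rounded: 237.

237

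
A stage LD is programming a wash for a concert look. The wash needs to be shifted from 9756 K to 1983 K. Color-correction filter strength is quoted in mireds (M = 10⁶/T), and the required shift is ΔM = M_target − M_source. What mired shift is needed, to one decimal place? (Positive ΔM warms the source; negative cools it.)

M_source = 10⁶/9756 = 102.501; M_target = 10⁶/1983 = 504.286.
ΔM = 504.286 − 102.501 = 401.785 → +401.8 mireds, a warming shift.

+401.8 mireds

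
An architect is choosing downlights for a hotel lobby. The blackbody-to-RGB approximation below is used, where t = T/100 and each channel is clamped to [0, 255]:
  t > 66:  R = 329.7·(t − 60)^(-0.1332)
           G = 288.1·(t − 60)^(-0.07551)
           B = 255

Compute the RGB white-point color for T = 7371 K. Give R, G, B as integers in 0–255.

t = 7371/100 = 73.71; the t > 66 branch applies.
R = 329.7·(73.71 − 60)^(-0.1332) = 329.7·13.71^(-0.1332) = 329.7·0.70558 = 232.630.
G = 288.1·(73.71 − 60)^(-0.07551) = 288.1·13.71^(-0.07551) = 288.1·0.82062 = 236.421.
B = 255 by definition for t > 66.
Rounded: (233, 236, 255).

R=233, G=236, B=255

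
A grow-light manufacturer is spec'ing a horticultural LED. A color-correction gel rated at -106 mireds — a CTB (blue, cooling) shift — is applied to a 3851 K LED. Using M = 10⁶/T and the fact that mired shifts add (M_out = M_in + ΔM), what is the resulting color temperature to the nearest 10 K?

M_in = 10⁶/3851 = 259.67 mireds.
M_out = 259.67 + (-106) = 153.67 mireds.
T_out = 10⁶/153.67 = 6507.3 K → 6510 K.

6510 K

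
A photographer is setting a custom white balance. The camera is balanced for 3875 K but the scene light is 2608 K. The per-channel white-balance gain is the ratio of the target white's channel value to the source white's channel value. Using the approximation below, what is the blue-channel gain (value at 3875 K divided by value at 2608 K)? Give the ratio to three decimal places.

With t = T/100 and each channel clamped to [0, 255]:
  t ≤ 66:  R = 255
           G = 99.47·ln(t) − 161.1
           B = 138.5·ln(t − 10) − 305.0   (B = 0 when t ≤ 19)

2.010

At 2608 K (t = 26.08):
  B = 138.5·ln(26.08 − 10) − 305.0 = 138.5·ln 16.08 − 305.0 = 138.5·2.7776 − 305.0 = 79.694.
At 3875 K (t = 38.75):
  B = 138.5·ln(38.75 − 10) − 305.0 = 138.5·ln 28.75 − 305.0 = 138.5·3.3586 − 305.0 = 160.171.
Gain = 160.171 / 79.694 = 2.0098 → 2.010.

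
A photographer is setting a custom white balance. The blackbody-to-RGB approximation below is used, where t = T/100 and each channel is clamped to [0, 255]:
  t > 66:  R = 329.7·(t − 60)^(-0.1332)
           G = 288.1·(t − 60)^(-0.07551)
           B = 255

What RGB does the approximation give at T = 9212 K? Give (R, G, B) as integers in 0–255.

t = 9212/100 = 92.12; the t > 66 branch applies.
R = 329.7·(92.12 − 60)^(-0.1332) = 329.7·32.12^(-0.1332) = 329.7·0.62994 = 207.690.
G = 288.1·(92.12 − 60)^(-0.07551) = 288.1·32.12^(-0.07551) = 288.1·0.76953 = 221.700.
B = 255 by definition for t > 66.
Rounded: (208, 222, 255).

(208, 222, 255)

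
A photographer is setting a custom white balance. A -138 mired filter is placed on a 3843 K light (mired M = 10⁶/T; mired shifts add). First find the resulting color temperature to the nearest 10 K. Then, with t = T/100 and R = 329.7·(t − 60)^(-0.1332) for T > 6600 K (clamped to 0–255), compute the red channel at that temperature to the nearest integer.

219

M_in = 10⁶/3843 = 260.21; M_out = 260.21 + (-138) = 122.21.
T_out = 10⁶/122.21 = 8182.4 K → 8180 K; t = 81.8.
R = 329.7·(81.8 − 60)^(-0.1332) = 329.7·21.8^(-0.1332) = 329.7·0.66331 = 218.694.
Rounded: 219.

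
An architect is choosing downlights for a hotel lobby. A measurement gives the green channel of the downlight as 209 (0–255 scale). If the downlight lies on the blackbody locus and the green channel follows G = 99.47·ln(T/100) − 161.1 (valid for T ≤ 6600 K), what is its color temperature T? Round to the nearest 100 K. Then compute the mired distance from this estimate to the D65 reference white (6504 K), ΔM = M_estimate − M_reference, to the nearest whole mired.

ln t = (209 + 161.1) / 99.47 = 3.7207.
t = e^3.7207 = 41.294.
T = 100·t = 4129 K → 4100 K to the nearest 100 K.
M_estimate = 10⁶/4100 = 243.90; M_reference = 10⁶/6504 = 153.75.
ΔM = 243.90 − 153.75 = 90.15 → +90 mireds.

+90 mireds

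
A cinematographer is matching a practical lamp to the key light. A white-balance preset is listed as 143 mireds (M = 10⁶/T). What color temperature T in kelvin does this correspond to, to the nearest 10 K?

T = 10⁶ / 143 = 6993.01 K → 6990 K.

6990 K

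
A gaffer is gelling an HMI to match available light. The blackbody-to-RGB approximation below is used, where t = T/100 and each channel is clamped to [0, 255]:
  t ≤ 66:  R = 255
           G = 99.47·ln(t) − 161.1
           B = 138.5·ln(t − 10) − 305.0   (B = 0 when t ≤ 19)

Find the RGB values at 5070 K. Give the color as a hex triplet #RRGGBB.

t = 5070/100 = 50.7; the t ≤ 66 branch applies.
R = 255 by definition for t ≤ 66.
G = 99.47·ln 50.7 − 161.1 = 99.47·3.9259 − 161.1 = 229.412.
B = 138.5·ln(50.7 − 10) − 305.0 = 138.5·ln 40.7 − 305.0 = 138.5·3.7062 − 305.0 = 208.313.
Rounded: (255, 229, 208).
In hex: #FFE5D0.

#FFE5D0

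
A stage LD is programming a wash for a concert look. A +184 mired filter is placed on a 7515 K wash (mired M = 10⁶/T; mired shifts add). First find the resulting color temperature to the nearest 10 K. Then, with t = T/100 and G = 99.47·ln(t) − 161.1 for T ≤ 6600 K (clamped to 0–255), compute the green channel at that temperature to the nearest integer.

182

M_in = 10⁶/7515 = 133.07; M_out = 133.07 + (+184) = 317.07.
T_out = 10⁶/317.07 = 3153.9 K → 3150 K; t = 31.5.
G = 99.47·ln 31.5 − 161.1 = 99.47·3.4500 − 161.1 = 182.070.
Rounded: 182.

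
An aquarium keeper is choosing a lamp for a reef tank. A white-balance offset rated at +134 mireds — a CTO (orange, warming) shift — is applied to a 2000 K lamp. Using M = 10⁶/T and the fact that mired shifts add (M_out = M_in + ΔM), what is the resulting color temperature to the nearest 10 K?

1580 K

M_in = 10⁶/2000 = 500.00 mireds.
M_out = 500.00 + (+134) = 634.00 mireds.
T_out = 10⁶/634.00 = 1577.3 K → 1580 K.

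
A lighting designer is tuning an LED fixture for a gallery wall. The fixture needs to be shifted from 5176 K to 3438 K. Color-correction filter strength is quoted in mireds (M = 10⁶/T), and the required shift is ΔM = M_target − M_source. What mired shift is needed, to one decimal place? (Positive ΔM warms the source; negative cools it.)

+97.7 mireds

M_source = 10⁶/5176 = 193.199; M_target = 10⁶/3438 = 290.867.
ΔM = 290.867 − 193.199 = 97.667 → +97.7 mireds, a warming shift.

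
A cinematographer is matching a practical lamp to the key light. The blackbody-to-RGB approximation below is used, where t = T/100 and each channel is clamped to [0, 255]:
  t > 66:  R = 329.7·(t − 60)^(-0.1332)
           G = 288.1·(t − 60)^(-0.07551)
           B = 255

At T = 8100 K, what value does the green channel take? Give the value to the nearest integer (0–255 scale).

t = 8100/100 = 81; the t > 66 branch applies.
G = 288.1·(81 − 60)^(-0.07551) = 288.1·21^(-0.07551) = 288.1·0.79462 = 228.930.
Rounded: 229.

229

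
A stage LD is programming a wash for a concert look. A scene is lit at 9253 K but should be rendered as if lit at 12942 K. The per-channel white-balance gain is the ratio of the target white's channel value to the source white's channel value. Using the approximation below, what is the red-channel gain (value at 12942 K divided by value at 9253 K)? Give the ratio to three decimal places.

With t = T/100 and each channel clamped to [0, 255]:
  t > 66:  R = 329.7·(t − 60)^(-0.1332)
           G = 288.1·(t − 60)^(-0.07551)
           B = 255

0.904

At 9253 K (t = 92.53):
  R = 329.7·(92.53 − 60)^(-0.1332) = 329.7·32.53^(-0.1332) = 329.7·0.62887 = 207.340.
At 12942 K (t = 129.42):
  R = 329.7·(129.42 − 60)^(-0.1332) = 329.7·69.42^(-0.1332) = 329.7·0.56848 = 187.427.
Gain = 187.427 / 207.340 = 0.9040 → 0.904.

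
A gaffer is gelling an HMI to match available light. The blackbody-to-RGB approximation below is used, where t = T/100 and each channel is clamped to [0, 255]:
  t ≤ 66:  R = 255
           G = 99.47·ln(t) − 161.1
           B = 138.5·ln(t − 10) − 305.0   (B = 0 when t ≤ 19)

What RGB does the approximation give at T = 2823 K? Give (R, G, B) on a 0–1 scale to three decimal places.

(1.000, 0.671, 0.381)

t = 2823/100 = 28.23; the t ≤ 66 branch applies.
R = 255 by definition for t ≤ 66.
G = 99.47·ln 28.23 − 161.1 = 99.47·3.3404 − 161.1 = 171.168.
B = 138.5·ln(28.23 − 10) − 305.0 = 138.5·ln 18.23 − 305.0 = 138.5·2.9031 − 305.0 = 97.075.
Dividing each by 255: (1.0000, 0.6712, 0.3807) → (1.000, 0.671, 0.381).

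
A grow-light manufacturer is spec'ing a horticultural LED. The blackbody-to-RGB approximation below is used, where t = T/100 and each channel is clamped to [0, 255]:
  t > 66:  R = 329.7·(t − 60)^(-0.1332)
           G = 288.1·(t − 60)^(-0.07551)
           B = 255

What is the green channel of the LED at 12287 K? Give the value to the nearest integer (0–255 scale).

t = 12287/100 = 122.87; the t > 66 branch applies.
G = 288.1·(122.87 − 60)^(-0.07551) = 288.1·62.87^(-0.07551) = 288.1·0.73148 = 210.738.
Rounded: 211.

211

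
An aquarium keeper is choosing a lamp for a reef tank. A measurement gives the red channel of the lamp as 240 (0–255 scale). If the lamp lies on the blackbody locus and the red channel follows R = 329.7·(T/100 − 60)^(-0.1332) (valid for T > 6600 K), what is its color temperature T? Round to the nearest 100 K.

(t − 60)^(-0.1332) = 240/329.7 = 0.72793.
t − 60 = 0.72793^(1/-0.1332) = 0.72793^(-7.508) = 10.848, so t = 70.848.
T = 100·t = 7085 K → 7100 K to the nearest 100 K.

7100 K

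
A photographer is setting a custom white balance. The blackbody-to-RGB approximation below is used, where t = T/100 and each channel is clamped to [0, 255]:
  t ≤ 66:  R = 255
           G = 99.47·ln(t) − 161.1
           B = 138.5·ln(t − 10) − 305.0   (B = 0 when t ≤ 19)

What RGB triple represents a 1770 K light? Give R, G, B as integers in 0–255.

t = 1770/100 = 17.7; the t ≤ 66 branch applies.
R = 255 by definition for t ≤ 66.
G = 99.47·ln 17.7 − 161.1 = 99.47·2.8736 − 161.1 = 124.733.
t = 17.7 ≤ 19, so B = 0.
Rounded: (255, 125, 0).

R=255, G=125, B=0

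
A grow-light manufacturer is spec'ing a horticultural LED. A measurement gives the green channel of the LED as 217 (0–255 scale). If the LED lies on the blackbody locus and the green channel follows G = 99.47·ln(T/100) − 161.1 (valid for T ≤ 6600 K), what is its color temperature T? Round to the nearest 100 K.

ln t = (217 + 161.1) / 99.47 = 3.8011.
t = e^3.8011 = 44.752.
T = 100·t = 4475 K → 4500 K to the nearest 100 K.

4500 K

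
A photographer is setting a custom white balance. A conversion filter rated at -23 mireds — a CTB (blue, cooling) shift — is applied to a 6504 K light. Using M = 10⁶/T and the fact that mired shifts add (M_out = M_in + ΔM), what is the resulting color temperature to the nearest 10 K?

M_in = 10⁶/6504 = 153.75 mireds.
M_out = 153.75 + (-23) = 130.75 mireds.
T_out = 10⁶/130.75 = 7648.1 K → 7650 K.

7650 K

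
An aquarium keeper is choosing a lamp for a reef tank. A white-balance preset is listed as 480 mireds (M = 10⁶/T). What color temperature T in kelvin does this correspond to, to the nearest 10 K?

T = 10⁶ / 480 = 2083.33 K → 2080 K.

2080 K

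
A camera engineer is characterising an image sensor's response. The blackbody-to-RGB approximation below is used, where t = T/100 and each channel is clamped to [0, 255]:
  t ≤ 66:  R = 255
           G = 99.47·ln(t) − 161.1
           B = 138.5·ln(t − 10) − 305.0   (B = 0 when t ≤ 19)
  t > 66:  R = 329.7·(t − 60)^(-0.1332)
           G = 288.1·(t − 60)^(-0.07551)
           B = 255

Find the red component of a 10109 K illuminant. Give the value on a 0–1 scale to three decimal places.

0.788

t = 10109/100 = 101.09; the t > 66 branch applies.
R = 329.7·(101.09 − 60)^(-0.1332) = 329.7·41.09^(-0.1332) = 329.7·0.60961 = 200.988.
On a 0–1 scale: 200.988/255 = 0.7882 → 0.788.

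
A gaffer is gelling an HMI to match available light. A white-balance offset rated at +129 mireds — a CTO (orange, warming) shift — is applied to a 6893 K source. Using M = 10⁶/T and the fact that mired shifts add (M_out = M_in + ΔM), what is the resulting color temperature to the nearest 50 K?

M_in = 10⁶/6893 = 145.07 mireds.
M_out = 145.07 + (+129) = 274.07 mireds.
T_out = 10⁶/274.07 = 3648.6 K → 3650 K.

3650 K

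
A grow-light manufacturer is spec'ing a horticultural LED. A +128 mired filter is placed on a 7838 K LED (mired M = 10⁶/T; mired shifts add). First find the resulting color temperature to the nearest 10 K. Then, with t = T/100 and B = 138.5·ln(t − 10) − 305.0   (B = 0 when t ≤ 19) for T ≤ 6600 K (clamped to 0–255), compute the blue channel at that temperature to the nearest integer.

M_in = 10⁶/7838 = 127.58; M_out = 127.58 + (+128) = 255.58.
T_out = 10⁶/255.58 = 3912.6 K → 3910 K; t = 39.1.
B = 138.5·ln(39.1 − 10) − 305.0 = 138.5·ln 29.1 − 305.0 = 138.5·3.3707 − 305.0 = 161.847.
Rounded: 162.

162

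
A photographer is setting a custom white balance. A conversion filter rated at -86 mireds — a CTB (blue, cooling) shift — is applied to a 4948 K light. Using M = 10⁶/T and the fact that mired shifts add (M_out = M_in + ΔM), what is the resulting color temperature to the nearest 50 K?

M_in = 10⁶/4948 = 202.10 mireds.
M_out = 202.10 + (-86) = 116.10 mireds.
T_out = 10⁶/116.10 = 8613.1 K → 8600 K.

8600 K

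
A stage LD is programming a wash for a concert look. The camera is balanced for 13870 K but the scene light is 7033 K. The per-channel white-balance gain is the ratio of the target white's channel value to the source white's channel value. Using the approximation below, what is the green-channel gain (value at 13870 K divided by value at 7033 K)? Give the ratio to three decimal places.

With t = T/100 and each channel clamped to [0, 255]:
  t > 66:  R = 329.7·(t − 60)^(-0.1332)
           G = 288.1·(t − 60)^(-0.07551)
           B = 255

At 7033 K (t = 70.33):
  G = 288.1·(70.33 − 60)^(-0.07551) = 288.1·10.33^(-0.07551) = 288.1·0.83835 = 241.529.
At 13870 K (t = 138.7):
  G = 288.1·(138.7 − 60)^(-0.07551) = 288.1·78.7^(-0.07551) = 288.1·0.71918 = 207.194.
Gain = 207.194 / 241.529 = 0.8578 → 0.858.

0.858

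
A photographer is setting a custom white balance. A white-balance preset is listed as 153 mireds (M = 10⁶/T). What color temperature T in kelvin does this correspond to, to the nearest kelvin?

6536 K

T = 10⁶ / 153 = 6535.95 K → 6536 K.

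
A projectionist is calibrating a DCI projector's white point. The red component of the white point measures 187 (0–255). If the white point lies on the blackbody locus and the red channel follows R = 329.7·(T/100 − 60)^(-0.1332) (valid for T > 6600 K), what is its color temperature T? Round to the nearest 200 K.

(t − 60)^(-0.1332) = 187/329.7 = 0.56718.
t − 60 = 0.56718^(1/-0.1332) = 0.56718^(-7.508) = 70.620, so t = 130.620.
T = 100·t = 13062 K → 13000 K to the nearest 200 K.

13000 K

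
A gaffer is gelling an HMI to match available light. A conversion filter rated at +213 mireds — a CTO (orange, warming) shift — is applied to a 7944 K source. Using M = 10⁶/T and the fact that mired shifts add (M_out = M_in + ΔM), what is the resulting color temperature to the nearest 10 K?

M_in = 10⁶/7944 = 125.88 mireds.
M_out = 125.88 + (+213) = 338.88 mireds.
T_out = 10⁶/338.88 = 2950.9 K → 2950 K.

2950 K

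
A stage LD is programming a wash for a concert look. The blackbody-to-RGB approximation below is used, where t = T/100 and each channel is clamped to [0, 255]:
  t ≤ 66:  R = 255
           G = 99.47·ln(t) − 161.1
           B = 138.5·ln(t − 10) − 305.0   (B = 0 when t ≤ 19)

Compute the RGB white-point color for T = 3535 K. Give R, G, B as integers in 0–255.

R=255, G=194, B=143

t = 3535/100 = 35.35; the t ≤ 66 branch applies.
R = 255 by definition for t ≤ 66.
G = 99.47·ln 35.35 − 161.1 = 99.47·3.5653 − 161.1 = 193.540.
B = 138.5·ln(35.35 − 10) − 305.0 = 138.5·ln 25.35 − 305.0 = 138.5·3.2328 − 305.0 = 142.740.
Rounded: (255, 194, 143).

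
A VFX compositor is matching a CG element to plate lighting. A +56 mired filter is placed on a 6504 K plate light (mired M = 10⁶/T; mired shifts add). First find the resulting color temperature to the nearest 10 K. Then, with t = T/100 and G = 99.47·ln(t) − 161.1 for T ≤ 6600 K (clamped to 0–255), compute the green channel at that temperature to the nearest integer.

223

M_in = 10⁶/6504 = 153.75; M_out = 153.75 + (+56) = 209.75.
T_out = 10⁶/209.75 = 4767.5 K → 4770 K; t = 47.7.
G = 99.47·ln 47.7 − 161.1 = 99.47·3.8649 − 161.1 = 223.345.
Rounded: 223.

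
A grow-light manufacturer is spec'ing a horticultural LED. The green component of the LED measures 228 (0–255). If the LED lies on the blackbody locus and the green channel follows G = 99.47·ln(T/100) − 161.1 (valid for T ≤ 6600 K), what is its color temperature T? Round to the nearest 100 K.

5000 K

ln t = (228 + 161.1) / 99.47 = 3.9117.
t = e^3.9117 = 49.985.
T = 100·t = 4999 K → 5000 K to the nearest 100 K.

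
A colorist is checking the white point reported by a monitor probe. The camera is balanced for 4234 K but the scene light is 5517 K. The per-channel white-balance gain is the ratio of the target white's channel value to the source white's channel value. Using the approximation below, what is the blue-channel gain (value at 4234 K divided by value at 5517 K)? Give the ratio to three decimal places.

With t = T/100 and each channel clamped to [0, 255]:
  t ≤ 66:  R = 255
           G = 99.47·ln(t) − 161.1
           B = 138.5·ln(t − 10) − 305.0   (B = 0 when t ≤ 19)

0.792

At 5517 K (t = 55.17):
  B = 138.5·ln(55.17 − 10) − 305.0 = 138.5·ln 45.17 − 305.0 = 138.5·3.8104 − 305.0 = 222.745.
At 4234 K (t = 42.34):
  B = 138.5·ln(42.34 − 10) − 305.0 = 138.5·ln 32.34 − 305.0 = 138.5·3.4763 − 305.0 = 176.468.
Gain = 176.468 / 222.745 = 0.7922 → 0.792.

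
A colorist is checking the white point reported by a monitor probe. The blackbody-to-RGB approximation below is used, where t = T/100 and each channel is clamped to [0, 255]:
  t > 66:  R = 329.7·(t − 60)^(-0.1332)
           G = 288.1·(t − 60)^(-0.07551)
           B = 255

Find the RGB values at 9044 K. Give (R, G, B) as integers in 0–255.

t = 9044/100 = 90.44; the t > 66 branch applies.
R = 329.7·(90.44 − 60)^(-0.1332) = 329.7·30.44^(-0.1332) = 329.7·0.63446 = 209.182.
G = 288.1·(90.44 − 60)^(-0.07551) = 288.1·30.44^(-0.07551) = 288.1·0.77265 = 222.602.
B = 255 by definition for t > 66.
Rounded: (209, 223, 255).

(209, 223, 255)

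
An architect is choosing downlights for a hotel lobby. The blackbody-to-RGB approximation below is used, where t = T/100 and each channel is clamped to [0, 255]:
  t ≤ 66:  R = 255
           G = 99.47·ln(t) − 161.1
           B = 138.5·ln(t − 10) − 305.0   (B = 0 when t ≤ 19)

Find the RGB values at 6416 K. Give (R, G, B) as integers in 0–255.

(255, 253, 248)

t = 6416/100 = 64.16; the t ≤ 66 branch applies.
R = 255 by definition for t ≤ 66.
G = 99.47·ln 64.16 − 161.1 = 99.47·4.1614 − 161.1 = 252.832.
B = 138.5·ln(64.16 − 10) − 305.0 = 138.5·ln 54.16 − 305.0 = 138.5·3.9919 − 305.0 = 247.884.
Rounded: (255, 253, 248).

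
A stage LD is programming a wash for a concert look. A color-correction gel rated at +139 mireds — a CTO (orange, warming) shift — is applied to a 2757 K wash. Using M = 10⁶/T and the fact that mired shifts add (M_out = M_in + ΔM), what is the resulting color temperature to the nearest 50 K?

2000 K

M_in = 10⁶/2757 = 362.71 mireds.
M_out = 362.71 + (+139) = 501.71 mireds.
T_out = 10⁶/501.71 = 1993.2 K → 2000 K.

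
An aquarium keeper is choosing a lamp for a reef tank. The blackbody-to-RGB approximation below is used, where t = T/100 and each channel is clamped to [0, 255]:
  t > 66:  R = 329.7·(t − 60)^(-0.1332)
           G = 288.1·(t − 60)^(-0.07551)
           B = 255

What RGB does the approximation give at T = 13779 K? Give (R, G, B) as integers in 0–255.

t = 13779/100 = 137.79; the t > 66 branch applies.
R = 329.7·(137.79 − 60)^(-0.1332) = 329.7·77.79^(-0.1332) = 329.7·0.55992 = 184.607.
G = 288.1·(137.79 − 60)^(-0.07551) = 288.1·77.79^(-0.07551) = 288.1·0.71981 = 207.377.
B = 255 by definition for t > 66.
Rounded: (185, 207, 255).

(185, 207, 255)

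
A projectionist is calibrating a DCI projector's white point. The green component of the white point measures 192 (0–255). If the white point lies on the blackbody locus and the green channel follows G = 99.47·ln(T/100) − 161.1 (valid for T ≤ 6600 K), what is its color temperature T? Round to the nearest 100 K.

ln t = (192 + 161.1) / 99.47 = 3.5498.
t = e^3.5498 = 34.807.
T = 100·t = 3481 K → 3500 K to the nearest 100 K.

3500 K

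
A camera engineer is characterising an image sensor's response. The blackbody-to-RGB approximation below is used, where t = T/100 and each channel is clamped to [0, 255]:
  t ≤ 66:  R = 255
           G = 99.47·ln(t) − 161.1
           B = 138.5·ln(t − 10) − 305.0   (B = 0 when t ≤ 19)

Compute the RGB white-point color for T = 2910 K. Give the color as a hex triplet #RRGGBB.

t = 2910/100 = 29.1; the t ≤ 66 branch applies.
R = 255 by definition for t ≤ 66.
G = 99.47·ln 29.1 − 161.1 = 99.47·3.3707 − 161.1 = 174.187.
B = 138.5·ln(29.1 − 10) − 305.0 = 138.5·ln 19.1 − 305.0 = 138.5·2.9497 − 305.0 = 103.532.
Rounded: (255, 174, 104).
In hex: #FFAE68.

#FFAE68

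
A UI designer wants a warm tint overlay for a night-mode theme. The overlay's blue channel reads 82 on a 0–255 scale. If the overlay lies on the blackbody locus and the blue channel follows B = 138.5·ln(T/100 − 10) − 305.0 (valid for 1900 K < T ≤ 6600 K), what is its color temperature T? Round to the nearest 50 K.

2650 K

ln(t − 10) = (82 + 305.0) / 138.5 = 2.7942.
t − 10 = e^2.7942 = 16.350, so t = 26.350.
T = 100·t = 2635 K → 2650 K to the nearest 50 K.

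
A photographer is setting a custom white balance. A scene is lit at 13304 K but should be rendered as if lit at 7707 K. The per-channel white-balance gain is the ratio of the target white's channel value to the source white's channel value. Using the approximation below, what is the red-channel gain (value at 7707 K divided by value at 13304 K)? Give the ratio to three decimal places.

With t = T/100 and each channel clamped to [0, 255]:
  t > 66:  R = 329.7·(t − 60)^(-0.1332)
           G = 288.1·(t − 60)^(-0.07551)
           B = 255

1.214

At 13304 K (t = 133.04):
  R = 329.7·(133.04 − 60)^(-0.1332) = 329.7·73.04^(-0.1332) = 329.7·0.56464 = 186.163.
At 7707 K (t = 77.07):
  R = 329.7·(77.07 − 60)^(-0.1332) = 329.7·17.07^(-0.1332) = 329.7·0.68528 = 225.936.
Gain = 225.936 / 186.163 = 1.2136 → 1.214.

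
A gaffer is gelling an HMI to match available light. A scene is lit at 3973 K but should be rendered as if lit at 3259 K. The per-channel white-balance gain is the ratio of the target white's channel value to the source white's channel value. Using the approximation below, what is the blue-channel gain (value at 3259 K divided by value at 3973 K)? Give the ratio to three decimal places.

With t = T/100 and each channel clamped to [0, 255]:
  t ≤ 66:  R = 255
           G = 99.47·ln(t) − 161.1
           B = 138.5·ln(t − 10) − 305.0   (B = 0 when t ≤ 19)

At 3973 K (t = 39.73):
  B = 138.5·ln(39.73 − 10) − 305.0 = 138.5·ln 29.73 − 305.0 = 138.5·3.3922 − 305.0 = 164.814.
At 3259 K (t = 32.59):
  B = 138.5·ln(32.59 − 10) − 305.0 = 138.5·ln 22.59 − 305.0 = 138.5·3.1175 − 305.0 = 126.775.
Gain = 126.775 / 164.814 = 0.7692 → 0.769.

0.769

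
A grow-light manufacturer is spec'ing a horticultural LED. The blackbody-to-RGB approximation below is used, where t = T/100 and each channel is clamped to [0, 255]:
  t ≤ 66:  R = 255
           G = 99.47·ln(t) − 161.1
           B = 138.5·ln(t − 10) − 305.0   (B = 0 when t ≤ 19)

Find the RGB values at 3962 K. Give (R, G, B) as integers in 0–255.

t = 3962/100 = 39.62; the t ≤ 66 branch applies.
R = 255 by definition for t ≤ 66.
G = 99.47·ln 39.62 − 161.1 = 99.47·3.6793 − 161.1 = 204.883.
B = 138.5·ln(39.62 − 10) − 305.0 = 138.5·ln 29.62 − 305.0 = 138.5·3.3884 − 305.0 = 164.300.
Rounded: (255, 205, 164).

(255, 205, 164)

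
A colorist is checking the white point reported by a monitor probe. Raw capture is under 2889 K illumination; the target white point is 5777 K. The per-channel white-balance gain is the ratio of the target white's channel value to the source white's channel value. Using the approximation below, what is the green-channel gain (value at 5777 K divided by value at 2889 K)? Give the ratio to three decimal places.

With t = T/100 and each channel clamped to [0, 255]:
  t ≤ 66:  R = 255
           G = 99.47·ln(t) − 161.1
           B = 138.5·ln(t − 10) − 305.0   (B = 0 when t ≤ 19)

At 2889 K (t = 28.89):
  G = 99.47·ln 28.89 − 161.1 = 99.47·3.3635 − 161.1 = 173.467.
At 5777 K (t = 57.77):
  G = 99.47·ln 57.77 − 161.1 = 99.47·4.0565 − 161.1 = 242.397.
Gain = 242.397 / 173.467 = 1.3974 → 1.397.

1.397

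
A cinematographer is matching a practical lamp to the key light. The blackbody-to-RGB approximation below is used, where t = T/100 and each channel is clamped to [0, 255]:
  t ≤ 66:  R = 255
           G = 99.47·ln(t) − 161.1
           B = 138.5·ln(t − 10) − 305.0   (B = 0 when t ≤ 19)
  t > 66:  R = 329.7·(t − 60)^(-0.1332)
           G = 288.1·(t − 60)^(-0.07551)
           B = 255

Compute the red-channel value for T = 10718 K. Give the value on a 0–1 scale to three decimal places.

0.774

t = 10718/100 = 107.18; the t > 66 branch applies.
R = 329.7·(107.18 − 60)^(-0.1332) = 329.7·47.18^(-0.1332) = 329.7·0.59849 = 197.321.
On a 0–1 scale: 197.321/255 = 0.7738 → 0.774.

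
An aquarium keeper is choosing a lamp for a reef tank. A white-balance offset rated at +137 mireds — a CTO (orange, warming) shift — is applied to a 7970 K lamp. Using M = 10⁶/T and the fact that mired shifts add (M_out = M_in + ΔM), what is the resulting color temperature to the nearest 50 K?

M_in = 10⁶/7970 = 125.47 mireds.
M_out = 125.47 + (+137) = 262.47 mireds.
T_out = 10⁶/262.47 = 3810.0 K → 3800 K.

3800 K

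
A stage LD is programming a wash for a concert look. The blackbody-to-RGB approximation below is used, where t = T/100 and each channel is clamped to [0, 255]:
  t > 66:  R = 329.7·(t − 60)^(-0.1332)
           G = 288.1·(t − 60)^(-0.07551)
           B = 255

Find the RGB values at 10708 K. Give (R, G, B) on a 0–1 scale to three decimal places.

t = 10708/100 = 107.08; the t > 66 branch applies.
R = 329.7·(107.08 − 60)^(-0.1332) = 329.7·47.08^(-0.1332) = 329.7·0.59866 = 197.377.
G = 288.1·(107.08 − 60)^(-0.07551) = 288.1·47.08^(-0.07551) = 288.1·0.74763 = 215.391.
B = 255 by definition for t > 66.
Dividing each by 255: (0.7740, 0.8447, 1.0000) → (0.774, 0.845, 1.000).

(0.774, 0.845, 1.000)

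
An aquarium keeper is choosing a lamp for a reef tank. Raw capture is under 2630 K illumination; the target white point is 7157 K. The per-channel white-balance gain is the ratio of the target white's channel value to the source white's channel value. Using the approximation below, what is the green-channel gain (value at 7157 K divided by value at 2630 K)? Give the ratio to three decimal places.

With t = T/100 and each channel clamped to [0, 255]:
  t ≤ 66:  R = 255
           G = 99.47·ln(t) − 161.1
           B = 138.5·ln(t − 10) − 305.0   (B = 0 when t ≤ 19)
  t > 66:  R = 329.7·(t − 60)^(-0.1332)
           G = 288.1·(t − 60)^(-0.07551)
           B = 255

1.459

At 2630 K (t = 26.3):
  G = 99.47·ln 26.3 − 161.1 = 99.47·3.2696 − 161.1 = 164.124.
At 7157 K (t = 71.57):
  G = 288.1·(71.57 − 60)^(-0.07551) = 288.1·11.57^(-0.07551) = 288.1·0.83120 = 239.470.
Gain = 239.470 / 164.124 = 1.4591 → 1.459.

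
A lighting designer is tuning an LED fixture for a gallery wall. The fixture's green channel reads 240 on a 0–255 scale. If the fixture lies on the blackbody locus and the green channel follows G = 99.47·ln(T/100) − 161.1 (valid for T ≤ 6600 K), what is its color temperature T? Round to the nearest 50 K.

5650 K

ln t = (240 + 161.1) / 99.47 = 4.0324.
t = e^4.0324 = 56.394.
T = 100·t = 5639 K → 5650 K to the nearest 50 K.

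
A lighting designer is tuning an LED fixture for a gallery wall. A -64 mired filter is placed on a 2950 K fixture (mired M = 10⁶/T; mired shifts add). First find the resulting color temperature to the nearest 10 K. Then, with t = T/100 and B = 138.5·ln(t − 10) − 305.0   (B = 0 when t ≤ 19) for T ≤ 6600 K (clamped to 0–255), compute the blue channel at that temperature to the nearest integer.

148

M_in = 10⁶/2950 = 338.98; M_out = 338.98 + (-64) = 274.98.
T_out = 10⁶/274.98 = 3636.6 K → 3640 K; t = 36.4.
B = 138.5·ln(36.4 − 10) − 305.0 = 138.5·ln 26.4 − 305.0 = 138.5·3.2734 − 305.0 = 148.361.
Rounded: 148.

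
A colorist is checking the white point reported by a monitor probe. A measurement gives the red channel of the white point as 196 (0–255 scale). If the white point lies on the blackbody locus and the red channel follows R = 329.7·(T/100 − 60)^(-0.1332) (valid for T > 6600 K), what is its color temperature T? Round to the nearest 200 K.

(t − 60)^(-0.1332) = 196/329.7 = 0.59448.
t − 60 = 0.59448^(1/-0.1332) = 0.59448^(-7.508) = 49.621, so t = 109.621.
T = 100·t = 10962 K → 11000 K to the nearest 200 K.

11000 K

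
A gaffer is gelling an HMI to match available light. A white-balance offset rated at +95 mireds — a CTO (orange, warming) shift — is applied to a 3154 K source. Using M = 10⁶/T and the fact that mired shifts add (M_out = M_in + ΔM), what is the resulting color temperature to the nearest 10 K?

2430 K

M_in = 10⁶/3154 = 317.06 mireds.
M_out = 317.06 + (+95) = 412.06 mireds.
T_out = 10⁶/412.06 = 2426.8 K → 2430 K.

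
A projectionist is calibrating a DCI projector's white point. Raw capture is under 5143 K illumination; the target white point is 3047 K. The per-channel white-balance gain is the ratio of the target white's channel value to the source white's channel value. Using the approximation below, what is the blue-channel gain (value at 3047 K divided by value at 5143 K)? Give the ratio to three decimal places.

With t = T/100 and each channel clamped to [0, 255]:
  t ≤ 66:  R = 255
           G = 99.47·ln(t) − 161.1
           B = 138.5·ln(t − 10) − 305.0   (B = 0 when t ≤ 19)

0.537

At 5143 K (t = 51.43):
  B = 138.5·ln(51.43 − 10) − 305.0 = 138.5·ln 41.43 − 305.0 = 138.5·3.7240 − 305.0 = 210.775.
At 3047 K (t = 30.47):
  B = 138.5·ln(30.47 − 10) − 305.0 = 138.5·ln 20.47 − 305.0 = 138.5·3.0190 − 305.0 = 113.126.
Gain = 113.126 / 210.775 = 0.5367 → 0.537.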